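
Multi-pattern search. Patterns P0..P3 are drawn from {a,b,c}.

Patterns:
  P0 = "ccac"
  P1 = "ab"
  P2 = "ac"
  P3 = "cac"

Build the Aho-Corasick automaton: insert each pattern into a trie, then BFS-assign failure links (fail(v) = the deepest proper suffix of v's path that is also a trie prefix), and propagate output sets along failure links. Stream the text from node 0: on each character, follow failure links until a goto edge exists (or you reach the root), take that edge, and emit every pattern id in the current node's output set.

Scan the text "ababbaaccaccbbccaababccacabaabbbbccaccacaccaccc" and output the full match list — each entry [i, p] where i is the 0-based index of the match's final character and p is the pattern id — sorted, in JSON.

Construct AC machine:
Trie nodes:
  n0 'ε': a→5 c→1
  n1 'c': a→8 c→2
  n2 'cc': a→3
  n3 'cca': c→4
  n4 'ccac': ·  [P0 ends]
  n5 'a': b→6 c→7
  n6 'ab': ·  [P1 ends]
  n7 'ac': ·  [P2 ends]
  n8 'ca': c→9
  n9 'cac': ·  [P3 ends]

Failure links (BFS by depth):
  n1('c'): parent n0 fail=0; on 'c' 0 → fail=0;  out ∅∪∅=∅
  n5('a'): parent n0 fail=0; on 'a' 0 → fail=0;  out ∅∪∅=∅
  n2('cc'): parent n1 fail=0; on 'c' 0 → fail=1;  out ∅∪∅=∅
  n6('ab'): parent n5 fail=0; on 'b' 0 → fail=0;  out {1}∪∅={1}
  n7('ac'): parent n5 fail=0; on 'c' 0 → fail=1;  out {2}∪∅={2}
  n8('ca'): parent n1 fail=0; on 'a' 0 → fail=5;  out ∅∪∅=∅
  n3('cca'): parent n2 fail=1; on 'a' 1 → fail=8;  out ∅∪∅=∅
  n9('cac'): parent n8 fail=5; on 'c' 5 → fail=7;  out {3}∪{2}={2,3}
  n4('ccac'): parent n3 fail=8; on 'c' 8 → fail=9;  out {0}∪{2,3}={0,2,3}

Run:
i=0 'a': node 0→5
i=1 'b': node 5→6  → match P1@[0:1]
i=2 'a': node 6→5 (via fail)
i=3 'b': node 5→6  → match P1@[2:3]
i=4 'b': node 6→0 (via fail)
i=5 'a': node 0→5
i=6 'a': node 5→5 (via fail)
i=7 'c': node 5→7  → match P2@[6:7]
i=8 'c': node 7→2 (via fail)
i=9 'a': node 2→3
i=10 'c': node 3→4  → match P0@[7:10],P2@[9:10],P3@[8:10]
i=11 'c': node 4→2 (via fail)
i=12 'b': node 2→0 (via fail)
i=13 'b': node 0→0
i=14 'c': node 0→1
i=15 'c': node 1→2
i=16 'a': node 2→3
i=17 'a': node 3→5 (via fail)
i=18 'b': node 5→6  → match P1@[17:18]
i=19 'a': node 6→5 (via fail)
i=20 'b': node 5→6  → match P1@[19:20]
i=21 'c': node 6→1 (via fail)
i=22 'c': node 1→2
i=23 'a': node 2→3
i=24 'c': node 3→4  → match P0@[21:24],P2@[23:24],P3@[22:24]
i=25 'a': node 4→8 (via fail)
i=26 'b': node 8→6 (via fail)  → match P1@[25:26]
i=27 'a': node 6→5 (via fail)
i=28 'a': node 5→5 (via fail)
i=29 'b': node 5→6  → match P1@[28:29]
i=30 'b': node 6→0 (via fail)
i=31 'b': node 0→0
i=32 'b': node 0→0
i=33 'c': node 0→1
i=34 'c': node 1→2
i=35 'a': node 2→3
i=36 'c': node 3→4  → match P0@[33:36],P2@[35:36],P3@[34:36]
i=37 'c': node 4→2 (via fail)
i=38 'a': node 2→3
i=39 'c': node 3→4  → match P0@[36:39],P2@[38:39],P3@[37:39]
i=40 'a': node 4→8 (via fail)
i=41 'c': node 8→9  → match P2@[40:41],P3@[39:41]
i=42 'c': node 9→2 (via fail)
i=43 'a': node 2→3
i=44 'c': node 3→4  → match P0@[41:44],P2@[43:44],P3@[42:44]
i=45 'c': node 4→2 (via fail)
i=46 'c': node 2→2 (via fail)

Matches: [[1,1],[3,1],[7,2],[10,0],[10,2],[10,3],[18,1],[20,1],[24,0],[24,2],[24,3],[26,1],[29,1],[36,0],[36,2],[36,3],[39,0],[39,2],[39,3],[41,2],[41,3],[44,0],[44,2],[44,3]]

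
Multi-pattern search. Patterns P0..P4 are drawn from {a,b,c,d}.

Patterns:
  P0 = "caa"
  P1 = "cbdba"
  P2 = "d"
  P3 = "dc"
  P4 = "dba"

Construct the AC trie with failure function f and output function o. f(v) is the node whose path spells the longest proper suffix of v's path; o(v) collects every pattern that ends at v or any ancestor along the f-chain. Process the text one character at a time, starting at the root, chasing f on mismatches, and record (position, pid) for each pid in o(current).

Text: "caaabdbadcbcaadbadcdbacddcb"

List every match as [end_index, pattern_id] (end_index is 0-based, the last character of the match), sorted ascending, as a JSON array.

Build automaton:
Trie nodes:
  0='ε' goto c→1 d→8
  1='c' goto a→2 b→4
  2='ca' goto a→3
  3='caa' goto ·  [P0 ends]
  4='cb' goto d→5
  5='cbd' goto b→6
  6='cbdb' goto a→7
  7='cbdba' goto ·  [P1 ends]
  8='d' goto b→10 c→9  [P2 ends]
  9='dc' goto ·  [P3 ends]
  10='db' goto a→11
  11='dba' goto ·  [P4 ends]

BFS fail/out derivation:
  fail(1) 'c': from fail(0)=0 chase 'c': 0 ⇒ 0;  out=∅∪out(0)=∅
  fail(8) 'd': from fail(0)=0 chase 'd': 0 ⇒ 0;  out={2}∪out(0)={2}
  fail(2) 'ca': from fail(1)=0 chase 'a': 0 ⇒ 0;  out=∅∪out(0)=∅
  fail(4) 'cb': from fail(1)=0 chase 'b': 0 ⇒ 0;  out=∅∪out(0)=∅
  fail(9) 'dc': from fail(8)=0 chase 'c': 0 ⇒ 1;  out={3}∪out(1)={3}
  fail(10) 'db': from fail(8)=0 chase 'b': 0 ⇒ 0;  out=∅∪out(0)=∅
  fail(3) 'caa': from fail(2)=0 chase 'a': 0 ⇒ 0;  out={0}∪out(0)={0}
  fail(5) 'cbd': from fail(4)=0 chase 'd': 0 ⇒ 8;  out=∅∪out(8)={2}
  fail(11) 'dba': from fail(10)=0 chase 'a': 0 ⇒ 0;  out={4}∪out(0)={4}
  fail(6) 'cbdb': from fail(5)=8 chase 'b': 8 ⇒ 10;  out=∅∪out(10)=∅
  fail(7) 'cbdba': from fail(6)=10 chase 'a': 10 ⇒ 11;  out={1}∪out(11)={1,4}

Scan:
i=0 'c': node 0→1
i=1 'a': node 1→2
i=2 'a': node 2→3  → match P0@[0:2]
i=3 'a': node 3→0 (fail-walked)
i=4 'b': node 0→0
i=5 'd': node 0→8  → match P2@[5:5]
i=6 'b': node 8→10
i=7 'a': node 10→11  → match P4@[5:7]
i=8 'd': node 11→8 (fail-walked)  → match P2@[8:8]
i=9 'c': node 8→9  → match P3@[8:9]
i=10 'b': node 9→4 (fail-walked)
i=11 'c': node 4→1 (fail-walked)
i=12 'a': node 1→2
i=13 'a': node 2→3  → match P0@[11:13]
i=14 'd': node 3→8 (fail-walked)  → match P2@[14:14]
i=15 'b': node 8→10
i=16 'a': node 10→11  → match P4@[14:16]
i=17 'd': node 11→8 (fail-walked)  → match P2@[17:17]
i=18 'c': node 8→9  → match P3@[17:18]
i=19 'd': node 9→8 (fail-walked)  → match P2@[19:19]
i=20 'b': node 8→10
i=21 'a': node 10→11  → match P4@[19:21]
i=22 'c': node 11→1 (fail-walked)
i=23 'd': node 1→8 (fail-walked)  → match P2@[23:23]
i=24 'd': node 8→8 (fail-walked)  → match P2@[24:24]
i=25 'c': node 8→9  → match P3@[24:25]
i=26 'b': node 9→4 (fail-walked)

Result: [[2,0],[5,2],[7,4],[8,2],[9,3],[13,0],[14,2],[16,4],[17,2],[18,3],[19,2],[21,4],[23,2],[24,2],[25,3]]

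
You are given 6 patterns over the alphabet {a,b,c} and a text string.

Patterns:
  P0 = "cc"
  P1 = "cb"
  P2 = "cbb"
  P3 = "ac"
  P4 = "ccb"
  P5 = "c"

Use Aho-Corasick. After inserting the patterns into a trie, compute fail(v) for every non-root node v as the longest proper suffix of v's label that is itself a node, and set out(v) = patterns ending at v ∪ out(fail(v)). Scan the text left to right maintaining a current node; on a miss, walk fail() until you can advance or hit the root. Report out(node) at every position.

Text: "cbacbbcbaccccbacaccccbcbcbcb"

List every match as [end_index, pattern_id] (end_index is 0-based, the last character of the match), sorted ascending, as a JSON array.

Construct AC machine:
Trie nodes:
  n0 'ε': a→5 c→1
  n1 'c': b→3 c→2  [P5 ends]
  n2 'cc': b→7  [P0 ends]
  n3 'cb': b→4  [P1 ends]
  n4 'cbb': ·  [P2 ends]
  n5 'a': c→6
  n6 'ac': ·  [P3 ends]
  n7 'ccb': ·  [P4 ends]

Failure links (BFS by depth):
  fail(1) 'c': from fail(0)=0 chase 'c': 0 ⇒ 0;  out={5}∪out(0)={5}
  fail(5) 'a': from fail(0)=0 chase 'a': 0 ⇒ 0;  out=∅∪out(0)=∅
  fail(2) 'cc': from fail(1)=0 chase 'c': 0 ⇒ 1;  out={0}∪out(1)={0,5}
  fail(3) 'cb': from fail(1)=0 chase 'b': 0 ⇒ 0;  out={1}∪out(0)={1}
  fail(6) 'ac': from fail(5)=0 chase 'c': 0 ⇒ 1;  out={3}∪out(1)={3,5}
  fail(4) 'cbb': from fail(3)=0 chase 'b': 0 ⇒ 0;  out={2}∪out(0)={2}
  fail(7) 'ccb': from fail(2)=1 chase 'b': 1 ⇒ 3;  out={4}∪out(3)={1,4}

Run:
i=0 'c': node 0→1  → match P5@[0:0]
i=1 'b': node 1→3  → match P1@[0:1]
i=2 'a': node 3→5 (via fail)
i=3 'c': node 5→6  → match P3@[2:3],P5@[3:3]
i=4 'b': node 6→3 (via fail)  → match P1@[3:4]
i=5 'b': node 3→4  → match P2@[3:5]
i=6 'c': node 4→1 (via fail)  → match P5@[6:6]
i=7 'b': node 1→3  → match P1@[6:7]
i=8 'a': node 3→5 (via fail)
i=9 'c': node 5→6  → match P3@[8:9],P5@[9:9]
i=10 'c': node 6→2 (via fail)  → match P0@[9:10],P5@[10:10]
i=11 'c': node 2→2 (via fail)  → match P0@[10:11],P5@[11:11]
i=12 'c': node 2→2 (via fail)  → match P0@[11:12],P5@[12:12]
i=13 'b': node 2→7  → match P1@[12:13],P4@[11:13]
i=14 'a': node 7→5 (via fail)
i=15 'c': node 5→6  → match P3@[14:15],P5@[15:15]
i=16 'a': node 6→5 (via fail)
i=17 'c': node 5→6  → match P3@[16:17],P5@[17:17]
i=18 'c': node 6→2 (via fail)  → match P0@[17:18],P5@[18:18]
i=19 'c': node 2→2 (via fail)  → match P0@[18:19],P5@[19:19]
i=20 'c': node 2→2 (via fail)  → match P0@[19:20],P5@[20:20]
i=21 'b': node 2→7  → match P1@[20:21],P4@[19:21]
i=22 'c': node 7→1 (via fail)  → match P5@[22:22]
i=23 'b': node 1→3  → match P1@[22:23]
i=24 'c': node 3→1 (via fail)  → match P5@[24:24]
i=25 'b': node 1→3  → match P1@[24:25]
i=26 'c': node 3→1 (via fail)  → match P5@[26:26]
i=27 'b': node 1→3  → match P1@[26:27]

Matches: [[0,5],[1,1],[3,3],[3,5],[4,1],[5,2],[6,5],[7,1],[9,3],[9,5],[10,0],[10,5],[11,0],[11,5],[12,0],[12,5],[13,1],[13,4],[15,3],[15,5],[17,3],[17,5],[18,0],[18,5],[19,0],[19,5],[20,0],[20,5],[21,1],[21,4],[22,5],[23,1],[24,5],[25,1],[26,5],[27,1]]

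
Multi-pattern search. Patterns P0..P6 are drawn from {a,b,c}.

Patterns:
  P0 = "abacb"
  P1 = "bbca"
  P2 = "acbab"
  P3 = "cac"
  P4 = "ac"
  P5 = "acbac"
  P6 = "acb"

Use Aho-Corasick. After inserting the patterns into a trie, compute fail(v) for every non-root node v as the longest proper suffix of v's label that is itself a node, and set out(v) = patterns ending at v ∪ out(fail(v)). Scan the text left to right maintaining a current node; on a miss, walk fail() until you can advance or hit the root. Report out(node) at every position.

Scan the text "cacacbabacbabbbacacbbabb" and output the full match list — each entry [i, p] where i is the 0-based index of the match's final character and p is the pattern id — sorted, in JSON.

Build automaton:
Trie (insert patterns):
  0='ε' goto a→1 b→6 c→14
  1='a' goto b→2 c→10
  2='ab' goto a→3
  3='aba' goto c→4
  4='abac' goto b→5
  5='abacb' goto ·  ←P0
  6='b' goto b→7
  7='bb' goto c→8
  8='bbc' goto a→9
  9='bbca' goto ·  ←P1
  10='ac' goto b→11  ←P4
  11='acb' goto a→12  ←P6
  12='acba' goto b→13 c→17
  13='acbab' goto ·  ←P2
  14='c' goto a→15
  15='ca' goto c→16
  16='cac' goto ·  ←P3
  17='acbac' goto ·  ←P5

Failure links (BFS by depth):
  fail(1) 'a': from fail(0)=0 chase 'a': 0 ⇒ 0;  out=∅∪out(0)=∅
  fail(6) 'b': from fail(0)=0 chase 'b': 0 ⇒ 0;  out=∅∪out(0)=∅
  fail(14) 'c': from fail(0)=0 chase 'c': 0 ⇒ 0;  out=∅∪out(0)=∅
  fail(2) 'ab': from fail(1)=0 chase 'b': 0 ⇒ 6;  out=∅∪out(6)=∅
  fail(7) 'bb': from fail(6)=0 chase 'b': 0 ⇒ 6;  out=∅∪out(6)=∅
  fail(10) 'ac': from fail(1)=0 chase 'c': 0 ⇒ 14;  out={4}∪out(14)={4}
  fail(15) 'ca': from fail(14)=0 chase 'a': 0 ⇒ 1;  out=∅∪out(1)=∅
  fail(3) 'aba': from fail(2)=6 chase 'a': 6→0 ⇒ 1;  out=∅∪out(1)=∅
  fail(8) 'bbc': from fail(7)=6 chase 'c': 6→0 ⇒ 14;  out=∅∪out(14)=∅
  fail(11) 'acb': from fail(10)=14 chase 'b': 14→0 ⇒ 6;  out={6}∪out(6)={6}
  fail(16) 'cac': from fail(15)=1 chase 'c': 1 ⇒ 10;  out={3}∪out(10)={3,4}
  fail(4) 'abac': from fail(3)=1 chase 'c': 1 ⇒ 10;  out=∅∪out(10)={4}
  fail(9) 'bbca': from fail(8)=14 chase 'a': 14 ⇒ 15;  out={1}∪out(15)={1}
  fail(12) 'acba': from fail(11)=6 chase 'a': 6→0 ⇒ 1;  out=∅∪out(1)=∅
  fail(5) 'abacb': from fail(4)=10 chase 'b': 10 ⇒ 11;  out={0}∪out(11)={0,6}
  fail(13) 'acbab': from fail(12)=1 chase 'b': 1 ⇒ 2;  out={2}∪out(2)={2}
  fail(17) 'acbac': from fail(12)=1 chase 'c': 1 ⇒ 10;  out={5}∪out(10)={4,5}

Text stream:
i=0 'c': node 0→14
i=1 'a': node 14→15
i=2 'c': node 15→16  → match P3@[0:2],P4@[1:2]
i=3 'a': node 16→15 (via fail)
i=4 'c': node 15→16  → match P3@[2:4],P4@[3:4]
i=5 'b': node 16→11 (via fail)  → match P6@[3:5]
i=6 'a': node 11→12
i=7 'b': node 12→13  → match P2@[3:7]
i=8 'a': node 13→3 (via fail)
i=9 'c': node 3→4  → match P4@[8:9]
i=10 'b': node 4→5  → match P0@[6:10],P6@[8:10]
i=11 'a': node 5→12 (via fail)
i=12 'b': node 12→13  → match P2@[8:12]
i=13 'b': node 13→7 (via fail)
i=14 'b': node 7→7 (via fail)
i=15 'a': node 7→1 (via fail)
i=16 'c': node 1→10  → match P4@[15:16]
i=17 'a': node 10→15 (via fail)
i=18 'c': node 15→16  → match P3@[16:18],P4@[17:18]
i=19 'b': node 16→11 (via fail)  → match P6@[17:19]
i=20 'b': node 11→7 (via fail)
i=21 'a': node 7→1 (via fail)
i=22 'b': node 1→2
i=23 'b': node 2→7 (via fail)

Matches: [[2,3],[2,4],[4,3],[4,4],[5,6],[7,2],[9,4],[10,0],[10,6],[12,2],[16,4],[18,3],[18,4],[19,6]]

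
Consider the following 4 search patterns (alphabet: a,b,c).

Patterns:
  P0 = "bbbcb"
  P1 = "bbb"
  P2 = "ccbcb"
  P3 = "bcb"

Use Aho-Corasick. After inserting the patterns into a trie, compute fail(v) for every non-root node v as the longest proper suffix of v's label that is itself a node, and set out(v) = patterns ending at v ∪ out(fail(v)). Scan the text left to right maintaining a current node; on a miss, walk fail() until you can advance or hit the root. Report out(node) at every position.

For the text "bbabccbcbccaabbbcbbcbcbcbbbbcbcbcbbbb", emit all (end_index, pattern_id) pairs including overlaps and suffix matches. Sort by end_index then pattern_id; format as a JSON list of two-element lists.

Build automaton:
Trie (insert patterns):
  0='ε' goto b→1 c→6
  1='b' goto b→2 c→11
  2='bb' goto b→3
  3='bbb' goto c→4  ←P1
  4='bbbc' goto b→5
  5='bbbcb' goto ·  ←P0
  6='c' goto c→7
  7='cc' goto b→8
  8='ccb' goto c→9
  9='ccbc' goto b→10
  10='ccbcb' goto ·  ←P2
  11='bc' goto b→12
  12='bcb' goto ·  ←P3

Failure links (BFS by depth):
  n1('b'): parent n0 fail=0; on 'b' 0 → fail=0;  out ∅∪∅=∅
  n6('c'): parent n0 fail=0; on 'c' 0 → fail=0;  out ∅∪∅=∅
  n2('bb'): parent n1 fail=0; on 'b' 0 → fail=1;  out ∅∪∅=∅
  n7('cc'): parent n6 fail=0; on 'c' 0 → fail=6;  out ∅∪∅=∅
  n11('bc'): parent n1 fail=0; on 'c' 0 → fail=6;  out ∅∪∅=∅
  n3('bbb'): parent n2 fail=1; on 'b' 1 → fail=2;  out {1}∪∅={1}
  n8('ccb'): parent n7 fail=6; on 'b' 6→0 → fail=1;  out ∅∪∅=∅
  n12('bcb'): parent n11 fail=6; on 'b' 6→0 → fail=1;  out {3}∪∅={3}
  n4('bbbc'): parent n3 fail=2; on 'c' 2→1 → fail=11;  out ∅∪∅=∅
  n9('ccbc'): parent n8 fail=1; on 'c' 1 → fail=11;  out ∅∪∅=∅
  n5('bbbcb'): parent n4 fail=11; on 'b' 11 → fail=12;  out {0}∪{3}={0,3}
  n10('ccbcb'): parent n9 fail=11; on 'b' 11 → fail=12;  out {2}∪{3}={2,3}

Run:
i=0 'b': node 0→1
i=1 'b': node 1→2
i=2 'a': node 2→0 (via fail)
i=3 'b': node 0→1
i=4 'c': node 1→11
i=5 'c': node 11→7 (via fail)
i=6 'b': node 7→8
i=7 'c': node 8→9
i=8 'b': node 9→10  emit P2@[4:8],P3@[6:8]
i=9 'c': node 10→11 (via fail)
i=10 'c': node 11→7 (via fail)
i=11 'a': node 7→0 (via fail)
i=12 'a': node 0→0
i=13 'b': node 0→1
i=14 'b': node 1→2
i=15 'b': node 2→3  emit P1@[13:15]
i=16 'c': node 3→4
i=17 'b': node 4→5  emit P0@[13:17],P3@[15:17]
i=18 'b': node 5→2 (via fail)
i=19 'c': node 2→11 (via fail)
i=20 'b': node 11→12  emit P3@[18:20]
i=21 'c': node 12→11 (via fail)
i=22 'b': node 11→12  emit P3@[20:22]
i=23 'c': node 12→11 (via fail)
i=24 'b': node 11→12  emit P3@[22:24]
i=25 'b': node 12→2 (via fail)
i=26 'b': node 2→3  emit P1@[24:26]
i=27 'b': node 3→3 (via fail)  emit P1@[25:27]
i=28 'c': node 3→4
i=29 'b': node 4→5  emit P0@[25:29],P3@[27:29]
i=30 'c': node 5→11 (via fail)
i=31 'b': node 11→12  emit P3@[29:31]
i=32 'c': node 12→11 (via fail)
i=33 'b': node 11→12  emit P3@[31:33]
i=34 'b': node 12→2 (via fail)
i=35 'b': node 2→3  emit P1@[33:35]
i=36 'b': node 3→3 (via fail)  emit P1@[34:36]

All matches (sorted): [[8,2],[8,3],[15,1],[17,0],[17,3],[20,3],[22,3],[24,3],[26,1],[27,1],[29,0],[29,3],[31,3],[33,3],[35,1],[36,1]]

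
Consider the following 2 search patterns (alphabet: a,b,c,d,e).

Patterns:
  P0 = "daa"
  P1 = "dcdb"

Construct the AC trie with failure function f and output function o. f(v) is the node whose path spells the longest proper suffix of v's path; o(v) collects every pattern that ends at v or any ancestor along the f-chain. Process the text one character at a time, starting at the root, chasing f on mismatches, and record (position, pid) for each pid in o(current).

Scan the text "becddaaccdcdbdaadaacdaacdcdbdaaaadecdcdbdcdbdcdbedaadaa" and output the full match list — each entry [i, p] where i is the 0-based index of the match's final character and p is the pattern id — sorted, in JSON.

Build:
Trie (insert patterns):
  0='ε' goto d→1
  1='d' goto a→2 c→4
  2='da' goto a→3
  3='daa' goto ·  ←P0
  4='dc' goto d→5
  5='dcd' goto b→6
  6='dcdb' goto ·  ←P1

Failure links (BFS by depth):
  n1('d'): parent n0 fail=0; on 'd' 0 → fail=0;  out ∅∪∅=∅
  n2('da'): parent n1 fail=0; on 'a' 0 → fail=0;  out ∅∪∅=∅
  n4('dc'): parent n1 fail=0; on 'c' 0 → fail=0;  out ∅∪∅=∅
  n3('daa'): parent n2 fail=0; on 'a' 0 → fail=0;  out {0}∪∅={0}
  n5('dcd'): parent n4 fail=0; on 'd' 0 → fail=1;  out ∅∪∅=∅
  n6('dcdb'): parent n5 fail=1; on 'b' 1→0 → fail=0;  out {1}∪∅={1}

Run:
i=0 'b': node 0→0
i=1 'e': node 0→0
i=2 'c': node 0→0
i=3 'd': node 0→1
i=4 'd': node 1→1 ·f
i=5 'a': node 1→2
i=6 'a': node 2→3  → match P0@[4:6]
i=7 'c': node 3→0 ·f
i=8 'c': node 0→0
i=9 'd': node 0→1
i=10 'c': node 1→4
i=11 'd': node 4→5
i=12 'b': node 5→6  → match P1@[9:12]
i=13 'd': node 6→1 ·f
i=14 'a': node 1→2
i=15 'a': node 2→3  → match P0@[13:15]
i=16 'd': node 3→1 ·f
i=17 'a': node 1→2
i=18 'a': node 2→3  → match P0@[16:18]
i=19 'c': node 3→0 ·f
i=20 'd': node 0→1
i=21 'a': node 1→2
i=22 'a': node 2→3  → match P0@[20:22]
i=23 'c': node 3→0 ·f
i=24 'd': node 0→1
i=25 'c': node 1→4
i=26 'd': node 4→5
i=27 'b': node 5→6  → match P1@[24:27]
i=28 'd': node 6→1 ·f
i=29 'a': node 1→2
i=30 'a': node 2→3  → match P0@[28:30]
i=31 'a': node 3→0 ·f
i=32 'a': node 0→0
i=33 'd': node 0→1
i=34 'e': node 1→0 ·f
i=35 'c': node 0→0
i=36 'd': node 0→1
i=37 'c': node 1→4
i=38 'd': node 4→5
i=39 'b': node 5→6  → match P1@[36:39]
i=40 'd': node 6→1 ·f
i=41 'c': node 1→4
i=42 'd': node 4→5
i=43 'b': node 5→6  → match P1@[40:43]
i=44 'd': node 6→1 ·f
i=45 'c': node 1→4
i=46 'd': node 4→5
i=47 'b': node 5→6  → match P1@[44:47]
i=48 'e': node 6→0 ·f
i=49 'd': node 0→1
i=50 'a': node 1→2
i=51 'a': node 2→3  → match P0@[49:51]
i=52 'd': node 3→1 ·f
i=53 'a': node 1→2
i=54 'a': node 2→3  → match P0@[52:54]

All matches (sorted): [[6,0],[12,1],[15,0],[18,0],[22,0],[27,1],[30,0],[39,1],[43,1],[47,1],[51,0],[54,0]]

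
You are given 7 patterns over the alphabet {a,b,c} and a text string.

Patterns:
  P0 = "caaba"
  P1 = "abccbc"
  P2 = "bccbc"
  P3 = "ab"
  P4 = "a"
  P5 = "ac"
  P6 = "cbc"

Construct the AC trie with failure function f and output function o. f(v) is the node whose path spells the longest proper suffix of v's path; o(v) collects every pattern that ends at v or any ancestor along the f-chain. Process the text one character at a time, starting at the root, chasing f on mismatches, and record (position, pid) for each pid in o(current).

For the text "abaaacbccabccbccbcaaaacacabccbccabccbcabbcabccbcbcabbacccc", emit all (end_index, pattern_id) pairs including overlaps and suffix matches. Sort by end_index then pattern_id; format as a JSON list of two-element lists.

Construct AC machine:
Trie (insert patterns):
  0='ε' goto a→6 b→12 c→1
  1='c' goto a→2 b→18
  2='ca' goto a→3
  3='caa' goto b→4
  4='caab' goto a→5
  5='caaba' goto ·  [P0 ends]
  6='a' goto b→7 c→17  [P4 ends]
  7='ab' goto c→8  [P3 ends]
  8='abc' goto c→9
  9='abcc' goto b→10
  10='abccb' goto c→11
  11='abccbc' goto ·  [P1 ends]
  12='b' goto c→13
  13='bc' goto c→14
  14='bcc' goto b→15
  15='bccb' goto c→16
  16='bccbc' goto ·  [P2 ends]
  17='ac' goto ·  [P5 ends]
  18='cb' goto c→19
  19='cbc' goto ·  [P6 ends]

Failure links (BFS by depth):
  fail(1) 'c': from fail(0)=0 chase 'c': 0 ⇒ 0;  out=∅∪out(0)=∅
  fail(6) 'a': from fail(0)=0 chase 'a': 0 ⇒ 0;  out={4}∪out(0)={4}
  fail(12) 'b': from fail(0)=0 chase 'b': 0 ⇒ 0;  out=∅∪out(0)=∅
  fail(2) 'ca': from fail(1)=0 chase 'a': 0 ⇒ 6;  out=∅∪out(6)={4}
  fail(7) 'ab': from fail(6)=0 chase 'b': 0 ⇒ 12;  out={3}∪out(12)={3}
  fail(13) 'bc': from fail(12)=0 chase 'c': 0 ⇒ 1;  out=∅∪out(1)=∅
  fail(17) 'ac': from fail(6)=0 chase 'c': 0 ⇒ 1;  out={5}∪out(1)={5}
  fail(18) 'cb': from fail(1)=0 chase 'b': 0 ⇒ 12;  out=∅∪out(12)=∅
  fail(3) 'caa': from fail(2)=6 chase 'a': 6→0 ⇒ 6;  out=∅∪out(6)={4}
  fail(8) 'abc': from fail(7)=12 chase 'c': 12 ⇒ 13;  out=∅∪out(13)=∅
  fail(14) 'bcc': from fail(13)=1 chase 'c': 1→0 ⇒ 1;  out=∅∪out(1)=∅
  fail(19) 'cbc': from fail(18)=12 chase 'c': 12 ⇒ 13;  out={6}∪out(13)={6}
  fail(4) 'caab': from fail(3)=6 chase 'b': 6 ⇒ 7;  out=∅∪out(7)={3}
  fail(9) 'abcc': from fail(8)=13 chase 'c': 13 ⇒ 14;  out=∅∪out(14)=∅
  fail(15) 'bccb': from fail(14)=1 chase 'b': 1 ⇒ 18;  out=∅∪out(18)=∅
  fail(5) 'caaba': from fail(4)=7 chase 'a': 7→12→0 ⇒ 6;  out={0}∪out(6)={0,4}
  fail(10) 'abccb': from fail(9)=14 chase 'b': 14 ⇒ 15;  out=∅∪out(15)=∅
  fail(16) 'bccbc': from fail(15)=18 chase 'c': 18 ⇒ 19;  out={2}∪out(19)={2,6}
  fail(11) 'abccbc': from fail(10)=15 chase 'c': 15 ⇒ 16;  out={1}∪out(16)={1,2,6}

Run:
pos 0 'a': at 6  ** P4@[0:0]
pos 1 'b': at 7  ** P3@[0:1]
pos 2 'a': at 6 (fail-walked)  ** P4@[2:2]
pos 3 'a': at 6 (fail-walked)  ** P4@[3:3]
pos 4 'a': at 6 (fail-walked)  ** P4@[4:4]
pos 5 'c': at 17  ** P5@[4:5]
pos 6 'b': at 18 (fail-walked)
pos 7 'c': at 19  ** P6@[5:7]
pos 8 'c': at 14 (fail-walked)
pos 9 'a': at 2 (fail-walked)  ** P4@[9:9]
pos 10 'b': at 7 (fail-walked)  ** P3@[9:10]
pos 11 'c': at 8
pos 12 'c': at 9
pos 13 'b': at 10
pos 14 'c': at 11  ** P1@[9:14],P2@[10:14],P6@[12:14]
pos 15 'c': at 14 (fail-walked)
pos 16 'b': at 15
pos 17 'c': at 16  ** P2@[13:17],P6@[15:17]
pos 18 'a': at 2 (fail-walked)  ** P4@[18:18]
pos 19 'a': at 3  ** P4@[19:19]
pos 20 'a': at 6 (fail-walked)  ** P4@[20:20]
pos 21 'a': at 6 (fail-walked)  ** P4@[21:21]
pos 22 'c': at 17  ** P5@[21:22]
pos 23 'a': at 2 (fail-walked)  ** P4@[23:23]
pos 24 'c': at 17 (fail-walked)  ** P5@[23:24]
pos 25 'a': at 2 (fail-walked)  ** P4@[25:25]
pos 26 'b': at 7 (fail-walked)  ** P3@[25:26]
pos 27 'c': at 8
pos 28 'c': at 9
pos 29 'b': at 10
pos 30 'c': at 11  ** P1@[25:30],P2@[26:30],P6@[28:30]
pos 31 'c': at 14 (fail-walked)
pos 32 'a': at 2 (fail-walked)  ** P4@[32:32]
pos 33 'b': at 7 (fail-walked)  ** P3@[32:33]
pos 34 'c': at 8
pos 35 'c': at 9
pos 36 'b': at 10
pos 37 'c': at 11  ** P1@[32:37],P2@[33:37],P6@[35:37]
pos 38 'a': at 2 (fail-walked)  ** P4@[38:38]
pos 39 'b': at 7 (fail-walked)  ** P3@[38:39]
pos 40 'b': at 12 (fail-walked)
pos 41 'c': at 13
pos 42 'a': at 2 (fail-walked)  ** P4@[42:42]
pos 43 'b': at 7 (fail-walked)  ** P3@[42:43]
pos 44 'c': at 8
pos 45 'c': at 9
pos 46 'b': at 10
pos 47 'c': at 11  ** P1@[42:47],P2@[43:47],P6@[45:47]
pos 48 'b': at 18 (fail-walked)
pos 49 'c': at 19  ** P6@[47:49]
pos 50 'a': at 2 (fail-walked)  ** P4@[50:50]
pos 51 'b': at 7 (fail-walked)  ** P3@[50:51]
pos 52 'b': at 12 (fail-walked)
pos 53 'a': at 6 (fail-walked)  ** P4@[53:53]
pos 54 'c': at 17  ** P5@[53:54]
pos 55 'c': at 1 (fail-walked)
pos 56 'c': at 1 (fail-walked)
pos 57 'c': at 1 (fail-walked)

Matches: [[0,4],[1,3],[2,4],[3,4],[4,4],[5,5],[7,6],[9,4],[10,3],[14,1],[14,2],[14,6],[17,2],[17,6],[18,4],[19,4],[20,4],[21,4],[22,5],[23,4],[24,5],[25,4],[26,3],[30,1],[30,2],[30,6],[32,4],[33,3],[37,1],[37,2],[37,6],[38,4],[39,3],[42,4],[43,3],[47,1],[47,2],[47,6],[49,6],[50,4],[51,3],[53,4],[54,5]]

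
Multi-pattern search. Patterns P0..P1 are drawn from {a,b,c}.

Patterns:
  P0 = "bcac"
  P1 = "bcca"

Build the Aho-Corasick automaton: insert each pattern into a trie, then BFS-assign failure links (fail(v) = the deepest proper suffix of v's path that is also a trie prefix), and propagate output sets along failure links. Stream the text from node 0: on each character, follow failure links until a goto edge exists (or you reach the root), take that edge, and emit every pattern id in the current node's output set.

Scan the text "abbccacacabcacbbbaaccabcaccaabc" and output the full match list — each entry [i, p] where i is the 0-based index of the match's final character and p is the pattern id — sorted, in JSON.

Build:
Trie (insert patterns):
  0='ε' goto b→1
  1='b' goto c→2
  2='bc' goto a→3 c→5
  3='bca' goto c→4
  4='bcac' goto ·  [P0 ends]
  5='bcc' goto a→6
  6='bcca' goto ·  [P1 ends]

BFS fail/out derivation:
  n1('b'): parent n0 fail=0; on 'b' 0 → fail=0;  out ∅∪∅=∅
  n2('bc'): parent n1 fail=0; on 'c' 0 → fail=0;  out ∅∪∅=∅
  n3('bca'): parent n2 fail=0; on 'a' 0 → fail=0;  out ∅∪∅=∅
  n5('bcc'): parent n2 fail=0; on 'c' 0 → fail=0;  out ∅∪∅=∅
  n4('bcac'): parent n3 fail=0; on 'c' 0 → fail=0;  out {0}∪∅={0}
  n6('bcca'): parent n5 fail=0; on 'a' 0 → fail=0;  out {1}∪∅={1}

Run:
i=0 'a': node 0→0
i=1 'b': node 0→1
i=2 'b': node 1→1 (fail-walked)
i=3 'c': node 1→2
i=4 'c': node 2→5
i=5 'a': node 5→6  emit P1@[2:5]
i=6 'c': node 6→0 (fail-walked)
i=7 'a': node 0→0
i=8 'c': node 0→0
i=9 'a': node 0→0
i=10 'b': node 0→1
i=11 'c': node 1→2
i=12 'a': node 2→3
i=13 'c': node 3→4  emit P0@[10:13]
i=14 'b': node 4→1 (fail-walked)
i=15 'b': node 1→1 (fail-walked)
i=16 'b': node 1→1 (fail-walked)
i=17 'a': node 1→0 (fail-walked)
i=18 'a': node 0→0
i=19 'c': node 0→0
i=20 'c': node 0→0
i=21 'a': node 0→0
i=22 'b': node 0→1
i=23 'c': node 1→2
i=24 'a': node 2→3
i=25 'c': node 3→4  emit P0@[22:25]
i=26 'c': node 4→0 (fail-walked)
i=27 'a': node 0→0
i=28 'a': node 0→0
i=29 'b': node 0→1
i=30 'c': node 1→2

Result: [[5,1],[13,0],[25,0]]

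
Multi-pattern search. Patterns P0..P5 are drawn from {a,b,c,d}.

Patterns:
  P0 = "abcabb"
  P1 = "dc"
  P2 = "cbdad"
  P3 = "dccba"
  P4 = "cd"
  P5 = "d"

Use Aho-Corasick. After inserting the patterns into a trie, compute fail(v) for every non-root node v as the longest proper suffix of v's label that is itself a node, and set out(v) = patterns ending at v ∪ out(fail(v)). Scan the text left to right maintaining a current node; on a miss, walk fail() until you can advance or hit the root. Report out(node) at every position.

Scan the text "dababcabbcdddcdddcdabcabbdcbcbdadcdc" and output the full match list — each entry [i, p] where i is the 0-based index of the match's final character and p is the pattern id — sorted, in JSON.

Build automaton:
Trie nodes:
  0='ε' goto a→1 c→9 d→7
  1='a' goto b→2
  2='ab' goto c→3
  3='abc' goto a→4
  4='abca' goto b→5
  5='abcab' goto b→6
  6='abcabb' goto ·  [P0 ends]
  7='d' goto c→8  [P5 ends]
  8='dc' goto c→14  [P1 ends]
  9='c' goto b→10 d→17
  10='cb' goto d→11
  11='cbd' goto a→12
  12='cbda' goto d→13
  13='cbdad' goto ·  [P2 ends]
  14='dcc' goto b→15
  15='dccb' goto a→16
  16='dccba' goto ·  [P3 ends]
  17='cd' goto ·  [P4 ends]

Failure links (BFS by depth):
  n1('a'): parent n0 fail=0; on 'a' 0 → fail=0;  out ∅∪∅=∅
  n7('d'): parent n0 fail=0; on 'd' 0 → fail=0;  out {5}∪∅={5}
  n9('c'): parent n0 fail=0; on 'c' 0 → fail=0;  out ∅∪∅=∅
  n2('ab'): parent n1 fail=0; on 'b' 0 → fail=0;  out ∅∪∅=∅
  n8('dc'): parent n7 fail=0; on 'c' 0 → fail=9;  out {1}∪∅={1}
  n10('cb'): parent n9 fail=0; on 'b' 0 → fail=0;  out ∅∪∅=∅
  n17('cd'): parent n9 fail=0; on 'd' 0 → fail=7;  out {4}∪{5}={4,5}
  n3('abc'): parent n2 fail=0; on 'c' 0 → fail=9;  out ∅∪∅=∅
  n11('cbd'): parent n10 fail=0; on 'd' 0 → fail=7;  out ∅∪{5}={5}
  n14('dcc'): parent n8 fail=9; on 'c' 9→0 → fail=9;  out ∅∪∅=∅
  n4('abca'): parent n3 fail=9; on 'a' 9→0 → fail=1;  out ∅∪∅=∅
  n12('cbda'): parent n11 fail=7; on 'a' 7→0 → fail=1;  out ∅∪∅=∅
  n15('dccb'): parent n14 fail=9; on 'b' 9 → fail=10;  out ∅∪∅=∅
  n5('abcab'): parent n4 fail=1; on 'b' 1 → fail=2;  out ∅∪∅=∅
  n13('cbdad'): parent n12 fail=1; on 'd' 1→0 → fail=7;  out {2}∪{5}={2,5}
  n16('dccba'): parent n15 fail=10; on 'a' 10→0 → fail=1;  out {3}∪∅={3}
  n6('abcabb'): parent n5 fail=2; on 'b' 2→0 → fail=0;  out {0}∪∅={0}

Run:
i=0 'd': node 0→7  emit P5@[0:0]
i=1 'a': node 7→1 ·f
i=2 'b': node 1→2
i=3 'a': node 2→1 ·f
i=4 'b': node 1→2
i=5 'c': node 2→3
i=6 'a': node 3→4
i=7 'b': node 4→5
i=8 'b': node 5→6  emit P0@[3:8]
i=9 'c': node 6→9 ·f
i=10 'd': node 9→17  emit P4@[9:10],P5@[10:10]
i=11 'd': node 17→7 ·f  emit P5@[11:11]
i=12 'd': node 7→7 ·f  emit P5@[12:12]
i=13 'c': node 7→8  emit P1@[12:13]
i=14 'd': node 8→17 ·f  emit P4@[13:14],P5@[14:14]
i=15 'd': node 17→7 ·f  emit P5@[15:15]
i=16 'd': node 7→7 ·f  emit P5@[16:16]
i=17 'c': node 7→8  emit P1@[16:17]
i=18 'd': node 8→17 ·f  emit P4@[17:18],P5@[18:18]
i=19 'a': node 17→1 ·f
i=20 'b': node 1→2
i=21 'c': node 2→3
i=22 'a': node 3→4
i=23 'b': node 4→5
i=24 'b': node 5→6  emit P0@[19:24]
i=25 'd': node 6→7 ·f  emit P5@[25:25]
i=26 'c': node 7→8  emit P1@[25:26]
i=27 'b': node 8→10 ·f
i=28 'c': node 10→9 ·f
i=29 'b': node 9→10
i=30 'd': node 10→11  emit P5@[30:30]
i=31 'a': node 11→12
i=32 'd': node 12→13  emit P2@[28:32],P5@[32:32]
i=33 'c': node 13→8 ·f  emit P1@[32:33]
i=34 'd': node 8→17 ·f  emit P4@[33:34],P5@[34:34]
i=35 'c': node 17→8 ·f  emit P1@[34:35]

Matches: [[0,5],[8,0],[10,4],[10,5],[11,5],[12,5],[13,1],[14,4],[14,5],[15,5],[16,5],[17,1],[18,4],[18,5],[24,0],[25,5],[26,1],[30,5],[32,2],[32,5],[33,1],[34,4],[34,5],[35,1]]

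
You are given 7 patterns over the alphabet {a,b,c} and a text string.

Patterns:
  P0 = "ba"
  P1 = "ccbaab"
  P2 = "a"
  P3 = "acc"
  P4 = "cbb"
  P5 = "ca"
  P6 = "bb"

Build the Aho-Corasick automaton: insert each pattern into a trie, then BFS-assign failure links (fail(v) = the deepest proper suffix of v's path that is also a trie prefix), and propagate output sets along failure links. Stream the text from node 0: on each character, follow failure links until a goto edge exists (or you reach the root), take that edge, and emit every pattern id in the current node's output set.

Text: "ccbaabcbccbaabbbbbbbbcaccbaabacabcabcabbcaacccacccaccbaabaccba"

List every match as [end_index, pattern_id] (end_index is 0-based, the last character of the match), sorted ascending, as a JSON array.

Build automaton:
Trie (insert patterns):
  0='ε' goto a→9 b→1 c→3
  1='b' goto a→2 b→15
  2='ba' goto ·  ←P0
  3='c' goto a→14 b→12 c→4
  4='cc' goto b→5
  5='ccb' goto a→6
  6='ccba' goto a→7
  7='ccbaa' goto b→8
  8='ccbaab' goto ·  ←P1
  9='a' goto c→10  ←P2
  10='ac' goto c→11
  11='acc' goto ·  ←P3
  12='cb' goto b→13
  13='cbb' goto ·  ←P4
  14='ca' goto ·  ←P5
  15='bb' goto ·  ←P6

Failure links (BFS by depth):
  n1('b'): parent n0 fail=0; on 'b' 0 → fail=0;  out ∅∪∅=∅
  n3('c'): parent n0 fail=0; on 'c' 0 → fail=0;  out ∅∪∅=∅
  n9('a'): parent n0 fail=0; on 'a' 0 → fail=0;  out {2}∪∅={2}
  n2('ba'): parent n1 fail=0; on 'a' 0 → fail=9;  out {0}∪{2}={0,2}
  n4('cc'): parent n3 fail=0; on 'c' 0 → fail=3;  out ∅∪∅=∅
  n10('ac'): parent n9 fail=0; on 'c' 0 → fail=3;  out ∅∪∅=∅
  n12('cb'): parent n3 fail=0; on 'b' 0 → fail=1;  out ∅∪∅=∅
  n14('ca'): parent n3 fail=0; on 'a' 0 → fail=9;  out {5}∪{2}={2,5}
  n15('bb'): parent n1 fail=0; on 'b' 0 → fail=1;  out {6}∪∅={6}
  n5('ccb'): parent n4 fail=3; on 'b' 3 → fail=12;  out ∅∪∅=∅
  n11('acc'): parent n10 fail=3; on 'c' 3 → fail=4;  out {3}∪∅={3}
  n13('cbb'): parent n12 fail=1; on 'b' 1 → fail=15;  out {4}∪{6}={4,6}
  n6('ccba'): parent n5 fail=12; on 'a' 12→1 → fail=2;  out ∅∪{0,2}={0,2}
  n7('ccbaa'): parent n6 fail=2; on 'a' 2→9→0 → fail=9;  out ∅∪{2}={2}
  n8('ccbaab'): parent n7 fail=9; on 'b' 9→0 → fail=1;  out {1}∪∅={1}

Scan:
pos 0 'c': at 3
pos 1 'c': at 4
pos 2 'b': at 5
pos 3 'a': at 6  → match P0@[2:3],P2@[3:3]
pos 4 'a': at 7  → match P2@[4:4]
pos 5 'b': at 8  → match P1@[0:5]
pos 6 'c': at 3 ·f
pos 7 'b': at 12
pos 8 'c': at 3 ·f
pos 9 'c': at 4
pos 10 'b': at 5
pos 11 'a': at 6  → match P0@[10:11],P2@[11:11]
pos 12 'a': at 7  → match P2@[12:12]
pos 13 'b': at 8  → match P1@[8:13]
pos 14 'b': at 15 ·f  → match P6@[13:14]
pos 15 'b': at 15 ·f  → match P6@[14:15]
pos 16 'b': at 15 ·f  → match P6@[15:16]
pos 17 'b': at 15 ·f  → match P6@[16:17]
pos 18 'b': at 15 ·f  → match P6@[17:18]
pos 19 'b': at 15 ·f  → match P6@[18:19]
pos 20 'b': at 15 ·f  → match P6@[19:20]
pos 21 'c': at 3 ·f
pos 22 'a': at 14  → match P2@[22:22],P5@[21:22]
pos 23 'c': at 10 ·f
pos 24 'c': at 11  → match P3@[22:24]
pos 25 'b': at 5 ·f
pos 26 'a': at 6  → match P0@[25:26],P2@[26:26]
pos 27 'a': at 7  → match P2@[27:27]
pos 28 'b': at 8  → match P1@[23:28]
pos 29 'a': at 2 ·f  → match P0@[28:29],P2@[29:29]
pos 30 'c': at 10 ·f
pos 31 'a': at 14 ·f  → match P2@[31:31],P5@[30:31]
pos 32 'b': at 1 ·f
pos 33 'c': at 3 ·f
pos 34 'a': at 14  → match P2@[34:34],P5@[33:34]
pos 35 'b': at 1 ·f
pos 36 'c': at 3 ·f
pos 37 'a': at 14  → match P2@[37:37],P5@[36:37]
pos 38 'b': at 1 ·f
pos 39 'b': at 15  → match P6@[38:39]
pos 40 'c': at 3 ·f
pos 41 'a': at 14  → match P2@[41:41],P5@[40:41]
pos 42 'a': at 9 ·f  → match P2@[42:42]
pos 43 'c': at 10
pos 44 'c': at 11  → match P3@[42:44]
pos 45 'c': at 4 ·f
pos 46 'a': at 14 ·f  → match P2@[46:46],P5@[45:46]
pos 47 'c': at 10 ·f
pos 48 'c': at 11  → match P3@[46:48]
pos 49 'c': at 4 ·f
pos 50 'a': at 14 ·f  → match P2@[50:50],P5@[49:50]
pos 51 'c': at 10 ·f
pos 52 'c': at 11  → match P3@[50:52]
pos 53 'b': at 5 ·f
pos 54 'a': at 6  → match P0@[53:54],P2@[54:54]
pos 55 'a': at 7  → match P2@[55:55]
pos 56 'b': at 8  → match P1@[51:56]
pos 57 'a': at 2 ·f  → match P0@[56:57],P2@[57:57]
pos 58 'c': at 10 ·f
pos 59 'c': at 11  → match P3@[57:59]
pos 60 'b': at 5 ·f
pos 61 'a': at 6  → match P0@[60:61],P2@[61:61]

All matches (sorted): [[3,0],[3,2],[4,2],[5,1],[11,0],[11,2],[12,2],[13,1],[14,6],[15,6],[16,6],[17,6],[18,6],[19,6],[20,6],[22,2],[22,5],[24,3],[26,0],[26,2],[27,2],[28,1],[29,0],[29,2],[31,2],[31,5],[34,2],[34,5],[37,2],[37,5],[39,6],[41,2],[41,5],[42,2],[44,3],[46,2],[46,5],[48,3],[50,2],[50,5],[52,3],[54,0],[54,2],[55,2],[56,1],[57,0],[57,2],[59,3],[61,0],[61,2]]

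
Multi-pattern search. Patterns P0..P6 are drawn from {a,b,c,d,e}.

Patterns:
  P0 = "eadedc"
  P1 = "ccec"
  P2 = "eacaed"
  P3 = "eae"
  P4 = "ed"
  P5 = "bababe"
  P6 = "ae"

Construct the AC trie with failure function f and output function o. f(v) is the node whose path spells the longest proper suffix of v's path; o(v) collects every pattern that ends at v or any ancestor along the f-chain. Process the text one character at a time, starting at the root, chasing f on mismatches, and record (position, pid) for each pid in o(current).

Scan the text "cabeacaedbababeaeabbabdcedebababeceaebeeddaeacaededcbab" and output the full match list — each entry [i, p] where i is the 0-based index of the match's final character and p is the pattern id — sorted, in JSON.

Construct AC machine:
Trie nodes:
  n0 'ε': a→23 b→17 c→7 e→1
  n1 'e': a→2 d→16
  n2 'ea': c→11 d→3 e→15
  n3 'ead': e→4
  n4 'eade': d→5
  n5 'eaded': c→6
  n6 'eadedc': ·  [P0 ends]
  n7 'c': c→8
  n8 'cc': e→9
  n9 'cce': c→10
  n10 'ccec': ·  [P1 ends]
  n11 'eac': a→12
  n12 'eaca': e→13
  n13 'eacae': d→14
  n14 'eacaed': ·  [P2 ends]
  n15 'eae': ·  [P3 ends]
  n16 'ed': ·  [P4 ends]
  n17 'b': a→18
  n18 'ba': b→19
  n19 'bab': a→20
  n20 'baba': b→21
  n21 'babab': e→22
  n22 'bababe': ·  [P5 ends]
  n23 'a': e→24
  n24 'ae': ·  [P6 ends]

BFS fail/out derivation:
  n1('e'): parent n0 fail=0; on 'e' 0 → fail=0;  out ∅∪∅=∅
  n7('c'): parent n0 fail=0; on 'c' 0 → fail=0;  out ∅∪∅=∅
  n17('b'): parent n0 fail=0; on 'b' 0 → fail=0;  out ∅∪∅=∅
  n23('a'): parent n0 fail=0; on 'a' 0 → fail=0;  out ∅∪∅=∅
  n2('ea'): parent n1 fail=0; on 'a' 0 → fail=23;  out ∅∪∅=∅
  n8('cc'): parent n7 fail=0; on 'c' 0 → fail=7;  out ∅∪∅=∅
  n16('ed'): parent n1 fail=0; on 'd' 0 → fail=0;  out {4}∪∅={4}
  n18('ba'): parent n17 fail=0; on 'a' 0 → fail=23;  out ∅∪∅=∅
  n24('ae'): parent n23 fail=0; on 'e' 0 → fail=1;  out {6}∪∅={6}
  n3('ead'): parent n2 fail=23; on 'd' 23→0 → fail=0;  out ∅∪∅=∅
  n9('cce'): parent n8 fail=7; on 'e' 7→0 → fail=1;  out ∅∪∅=∅
  n11('eac'): parent n2 fail=23; on 'c' 23→0 → fail=7;  out ∅∪∅=∅
  n15('eae'): parent n2 fail=23; on 'e' 23 → fail=24;  out {3}∪{6}={3,6}
  n19('bab'): parent n18 fail=23; on 'b' 23→0 → fail=17;  out ∅∪∅=∅
  n4('eade'): parent n3 fail=0; on 'e' 0 → fail=1;  out ∅∪∅=∅
  n10('ccec'): parent n9 fail=1; on 'c' 1→0 → fail=7;  out {1}∪∅={1}
  n12('eaca'): parent n11 fail=7; on 'a' 7→0 → fail=23;  out ∅∪∅=∅
  n20('baba'): parent n19 fail=17; on 'a' 17 → fail=18;  out ∅∪∅=∅
  n5('eaded'): parent n4 fail=1; on 'd' 1 → fail=16;  out ∅∪{4}={4}
  n13('eacae'): parent n12 fail=23; on 'e' 23 → fail=24;  out ∅∪{6}={6}
  n21('babab'): parent n20 fail=18; on 'b' 18 → fail=19;  out ∅∪∅=∅
  n6('eadedc'): parent n5 fail=16; on 'c' 16→0 → fail=7;  out {0}∪∅={0}
  n14('eacaed'): parent n13 fail=24; on 'd' 24→1 → fail=16;  out {2}∪{4}={2,4}
  n22('bababe'): parent n21 fail=19; on 'e' 19→17→0 → fail=1;  out {5}∪∅={5}

Scan:
[0] read 'c'  n0⇒n7
[1] read 'a'  n7⇒n23 (fail-walked)
[2] read 'b'  n23⇒n17 (fail-walked)
[3] read 'e'  n17⇒n1 (fail-walked)
[4] read 'a'  n1⇒n2
[5] read 'c'  n2⇒n11
[6] read 'a'  n11⇒n12
[7] read 'e'  n12⇒n13  emit P6@[6:7]
[8] read 'd'  n13⇒n14  emit P2@[3:8],P4@[7:8]
[9] read 'b'  n14⇒n17 (fail-walked)
[10] read 'a'  n17⇒n18
[11] read 'b'  n18⇒n19
[12] read 'a'  n19⇒n20
[13] read 'b'  n20⇒n21
[14] read 'e'  n21⇒n22  emit P5@[9:14]
[15] read 'a'  n22⇒n2 (fail-walked)
[16] read 'e'  n2⇒n15  emit P3@[14:16],P6@[15:16]
[17] read 'a'  n15⇒n2 (fail-walked)
[18] read 'b'  n2⇒n17 (fail-walked)
[19] read 'b'  n17⇒n17 (fail-walked)
[20] read 'a'  n17⇒n18
[21] read 'b'  n18⇒n19
[22] read 'd'  n19⇒n0 (fail-walked)
[23] read 'c'  n0⇒n7
[24] read 'e'  n7⇒n1 (fail-walked)
[25] read 'd'  n1⇒n16  emit P4@[24:25]
[26] read 'e'  n16⇒n1 (fail-walked)
[27] read 'b'  n1⇒n17 (fail-walked)
[28] read 'a'  n17⇒n18
[29] read 'b'  n18⇒n19
[30] read 'a'  n19⇒n20
[31] read 'b'  n20⇒n21
[32] read 'e'  n21⇒n22  emit P5@[27:32]
[33] read 'c'  n22⇒n7 (fail-walked)
[34] read 'e'  n7⇒n1 (fail-walked)
[35] read 'a'  n1⇒n2
[36] read 'e'  n2⇒n15  emit P3@[34:36],P6@[35:36]
[37] read 'b'  n15⇒n17 (fail-walked)
[38] read 'e'  n17⇒n1 (fail-walked)
[39] read 'e'  n1⇒n1 (fail-walked)
[40] read 'd'  n1⇒n16  emit P4@[39:40]
[41] read 'd'  n16⇒n0 (fail-walked)
[42] read 'a'  n0⇒n23
[43] read 'e'  n23⇒n24  emit P6@[42:43]
[44] read 'a'  n24⇒n2 (fail-walked)
[45] read 'c'  n2⇒n11
[46] read 'a'  n11⇒n12
[47] read 'e'  n12⇒n13  emit P6@[46:47]
[48] read 'd'  n13⇒n14  emit P2@[43:48],P4@[47:48]
[49] read 'e'  n14⇒n1 (fail-walked)
[50] read 'd'  n1⇒n16  emit P4@[49:50]
[51] read 'c'  n16⇒n7 (fail-walked)
[52] read 'b'  n7⇒n17 (fail-walked)
[53] read 'a'  n17⇒n18
[54] read 'b'  n18⇒n19

Result: [[7,6],[8,2],[8,4],[14,5],[16,3],[16,6],[25,4],[32,5],[36,3],[36,6],[40,4],[43,6],[47,6],[48,2],[48,4],[50,4]]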